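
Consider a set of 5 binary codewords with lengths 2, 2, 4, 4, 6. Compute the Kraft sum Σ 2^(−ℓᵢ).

With common denominator 2^6 = 64: Σ 2^(−ℓᵢ) = 16/64 + 16/64 + 4/64 + 4/64 + 1/64 = 41/64 = 0.640625.

0.640625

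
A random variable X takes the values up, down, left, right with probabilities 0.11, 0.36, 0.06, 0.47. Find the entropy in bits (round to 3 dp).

H = −Σ pᵢ log₂ pᵢ.
−0.11·log₂(0.11) = 0.3503
−0.36·log₂(0.36) = 0.5306
−0.06·log₂(0.06) = 0.2435
−0.47·log₂(0.47) = 0.5120
Sum ≈ 1.6364 → 1.636 bits.

1.636 bits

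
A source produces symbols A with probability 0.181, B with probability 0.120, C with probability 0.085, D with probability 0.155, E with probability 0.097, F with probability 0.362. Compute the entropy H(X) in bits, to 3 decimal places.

2.390 bits

H = −Σ pᵢ log₂ pᵢ.
−0.181·log₂(0.181) = 0.4463
−0.120·log₂(0.120) = 0.3671
−0.085·log₂(0.085) = 0.3023
−0.155·log₂(0.155) = 0.4169
−0.097·log₂(0.097) = 0.3265
−0.362·log₂(0.362) = 0.5307
Sum ≈ 2.3898 → 2.390 bits.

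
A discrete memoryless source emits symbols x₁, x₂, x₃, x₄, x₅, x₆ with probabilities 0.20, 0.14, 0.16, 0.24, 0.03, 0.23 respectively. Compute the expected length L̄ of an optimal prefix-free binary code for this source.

2.5 bits/symbol

Repeatedly combine the two least-probable nodes; the expected code length is the sum of the merged weights.
merge 3/100 + 7/50 → 17/100
merge 4/25 + 17/100 → 33/100
merge 1/5 + 23/100 → 43/100
merge 6/25 + 33/100 → 57/100
merge 43/100 + 57/100 → 1
L = 17/100 + 33/100 + 43/100 + 57/100 + 1 = 5/2 = 2.5 bits/symbol.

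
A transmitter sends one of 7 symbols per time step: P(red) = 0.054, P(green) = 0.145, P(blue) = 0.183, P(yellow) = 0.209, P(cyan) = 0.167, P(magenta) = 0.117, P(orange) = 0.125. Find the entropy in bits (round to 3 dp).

2.720 bits

H = −Σ pᵢ log₂ pᵢ.
−0.054·log₂(0.054) = 0.2274
−0.145·log₂(0.145) = 0.4040
−0.183·log₂(0.183) = 0.4484
−0.209·log₂(0.209) = 0.4720
−0.167·log₂(0.167) = 0.4312
−0.117·log₂(0.117) = 0.3622
−0.125·log₂(0.125) = 0.3750
Sum ≈ 2.7201 → 2.720 bits.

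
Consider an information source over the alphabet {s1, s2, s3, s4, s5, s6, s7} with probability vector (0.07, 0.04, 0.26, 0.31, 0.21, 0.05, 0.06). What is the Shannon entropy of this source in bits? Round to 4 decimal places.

H = −Σ pᵢ log₂ pᵢ.
−0.07·log₂(0.07) = 0.2686
−0.04·log₂(0.04) = 0.1858
−0.26·log₂(0.26) = 0.5053
−0.31·log₂(0.31) = 0.5238
−0.21·log₂(0.21) = 0.4728
−0.05·log₂(0.05) = 0.2161
−0.06·log₂(0.06) = 0.2435
Sum ≈ 2.4158 → 2.4158 bits.

2.4158 bits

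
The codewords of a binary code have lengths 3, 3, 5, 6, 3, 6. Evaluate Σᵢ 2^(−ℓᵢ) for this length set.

With common denominator 2^6 = 64: Σ 2^(−ℓᵢ) = 8/64 + 8/64 + 2/64 + 1/64 + 8/64 + 1/64 = 28/64 = 0.4375.

0.4375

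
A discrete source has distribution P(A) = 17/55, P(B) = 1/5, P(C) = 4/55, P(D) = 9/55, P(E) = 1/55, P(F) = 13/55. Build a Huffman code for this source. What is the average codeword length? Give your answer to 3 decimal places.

Repeatedly combine the two least-probable nodes; the expected code length is the sum of the merged weights.
merge 1/55 + 4/55 → 1/11
merge 1/11 + 9/55 → 14/55
merge 1/5 + 13/55 → 24/55
merge 14/55 + 17/55 → 31/55
merge 24/55 + 31/55 → 1
L = 1/11 + 14/55 + 24/55 + 31/55 + 1 = 129/55 ≈ 2.345 bits/symbol.

2.345 bits/symbol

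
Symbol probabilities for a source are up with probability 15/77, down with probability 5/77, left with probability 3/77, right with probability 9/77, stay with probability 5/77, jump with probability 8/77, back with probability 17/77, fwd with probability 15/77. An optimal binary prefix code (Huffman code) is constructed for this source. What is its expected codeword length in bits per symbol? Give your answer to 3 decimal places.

2.857 bits/symbol

Repeatedly combine the two least-probable nodes; the expected code length is the sum of the merged weights.
merge 3/77 + 5/77 → 8/77
merge 5/77 + 8/77 → 13/77
merge 8/77 + 9/77 → 17/77
merge 13/77 + 15/77 → 4/11
merge 15/77 + 17/77 → 32/77
merge 17/77 + 4/11 → 45/77
merge 32/77 + 45/77 → 1
L = 8/77 + 13/77 + 17/77 + 4/11 + 32/77 + 45/77 + 1 = 20/7 ≈ 2.857 bits/symbol.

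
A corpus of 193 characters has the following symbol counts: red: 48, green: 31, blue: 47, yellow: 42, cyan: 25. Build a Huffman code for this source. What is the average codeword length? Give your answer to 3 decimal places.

2.290 bits/symbol

Probabilities are the counts divided by 193.
Repeatedly combine the two least-probable nodes; the expected code length is the sum of the merged weights.
merge 25/193 + 31/193 → 56/193
merge 42/193 + 47/193 → 89/193
merge 48/193 + 56/193 → 104/193
merge 89/193 + 104/193 → 1
L = 56/193 + 89/193 + 104/193 + 1 = 442/193 ≈ 2.290 bits/symbol.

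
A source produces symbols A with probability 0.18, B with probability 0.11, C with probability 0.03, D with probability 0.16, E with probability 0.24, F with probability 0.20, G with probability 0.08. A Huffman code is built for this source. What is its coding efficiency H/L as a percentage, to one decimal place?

98.1%

Entropy H = −Σ p log₂ p ≈ 2.6204 bits.
Huffman merges: 3/100+2/25→11/100; 11/100+11/100→11/50; 4/25+9/50→17/50; 1/5+11/50→21/50; 6/25+17/50→29/50; 21/50+29/50→1. L = 267/100 ≈ 2.6700.
Efficiency = H/L = 2.6204/2.6700 = 98.1%.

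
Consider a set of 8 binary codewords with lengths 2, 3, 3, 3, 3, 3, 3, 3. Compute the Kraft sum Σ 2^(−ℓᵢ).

With common denominator 2^3 = 8: Σ 2^(−ℓᵢ) = 2/8 + 1/8 + 1/8 + 1/8 + 1/8 + 1/8 + 1/8 + 1/8 = 9/8 = 1.125.

1.125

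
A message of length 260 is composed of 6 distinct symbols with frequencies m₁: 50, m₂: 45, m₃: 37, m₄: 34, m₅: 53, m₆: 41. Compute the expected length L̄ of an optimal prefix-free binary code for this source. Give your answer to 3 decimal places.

2.604 bits/symbol

Probabilities are the counts divided by 260.
Repeatedly combine the two least-probable nodes; the expected code length is the sum of the merged weights.
merge 17/130 + 37/260 → 71/260
merge 41/260 + 9/52 → 43/130
merge 5/26 + 53/260 → 103/260
merge 71/260 + 43/130 → 157/260
merge 103/260 + 157/260 → 1
L = 71/260 + 43/130 + 103/260 + 157/260 + 1 = 677/260 ≈ 2.604 bits/symbol.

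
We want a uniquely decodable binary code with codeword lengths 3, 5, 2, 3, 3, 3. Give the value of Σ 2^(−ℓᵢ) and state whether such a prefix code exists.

0.78125; yes

With common denominator 2^5 = 32: Σ 2^(−ℓᵢ) = 4/32 + 1/32 + 8/32 + 4/32 + 4/32 + 4/32 = 25/32 = 0.78125.
Kraft's inequality requires Σ ≤ 1; here Σ = 0.78125 ≤ 1, so such a prefix code exists.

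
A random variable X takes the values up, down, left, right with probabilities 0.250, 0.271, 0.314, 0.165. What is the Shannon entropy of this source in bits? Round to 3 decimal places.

H = −Σ pᵢ log₂ pᵢ.
−0.250·log₂(0.250) = 0.5000
−0.271·log₂(0.271) = 0.5105
−0.314·log₂(0.314) = 0.5247
−0.165·log₂(0.165) = 0.4289
Sum ≈ 1.9641 → 1.964 bits.

1.964 bits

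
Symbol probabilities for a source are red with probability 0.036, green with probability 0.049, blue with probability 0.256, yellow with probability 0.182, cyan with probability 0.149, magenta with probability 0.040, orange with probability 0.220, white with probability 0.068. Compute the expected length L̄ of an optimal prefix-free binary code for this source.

2.717 bits/symbol

Repeatedly combine the two least-probable nodes; the expected code length is the sum of the merged weights.
merge 9/250 + 1/25 → 19/250
merge 49/1000 + 17/250 → 117/1000
merge 19/250 + 117/1000 → 193/1000
merge 149/1000 + 91/500 → 331/1000
merge 193/1000 + 11/50 → 413/1000
merge 32/125 + 331/1000 → 587/1000
merge 413/1000 + 587/1000 → 1
L = 19/250 + 117/1000 + 193/1000 + 331/1000 + 413/1000 + 587/1000 + 1 = 2717/1000 = 2.717 bits/symbol.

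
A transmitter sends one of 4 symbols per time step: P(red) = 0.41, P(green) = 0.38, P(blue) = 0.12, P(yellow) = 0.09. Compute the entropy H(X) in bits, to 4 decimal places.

H = −Σ pᵢ log₂ pᵢ.
−0.41·log₂(0.41) = 0.5274
−0.38·log₂(0.38) = 0.5305
−0.12·log₂(0.12) = 0.3671
−0.09·log₂(0.09) = 0.3127
Sum ≈ 1.7376 → 1.7376 bits.

1.7376 bits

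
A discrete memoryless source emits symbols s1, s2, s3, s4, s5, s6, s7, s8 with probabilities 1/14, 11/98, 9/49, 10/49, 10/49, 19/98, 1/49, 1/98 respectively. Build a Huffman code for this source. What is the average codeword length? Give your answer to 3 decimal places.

2.724 bits/symbol

Repeatedly combine the two least-probable nodes; the expected code length is the sum of the merged weights.
merge 1/98 + 1/49 → 3/98
merge 3/98 + 1/14 → 5/49
merge 5/49 + 11/98 → 3/14
merge 9/49 + 19/98 → 37/98
merge 10/49 + 10/49 → 20/49
merge 3/14 + 37/98 → 29/49
merge 20/49 + 29/49 → 1
L = 3/98 + 5/49 + 3/14 + 37/98 + 20/49 + 29/49 + 1 = 267/98 ≈ 2.724 bits/symbol.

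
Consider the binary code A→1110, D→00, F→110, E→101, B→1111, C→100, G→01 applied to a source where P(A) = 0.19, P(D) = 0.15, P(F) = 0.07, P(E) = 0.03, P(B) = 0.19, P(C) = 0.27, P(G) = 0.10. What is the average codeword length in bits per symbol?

L̄ = Σ pᵢ·ℓᵢ = 0.19·4 + 0.15·2 + 0.07·3 + 0.03·3 + 0.19·4 + 0.27·3 + 0.10·2 = 3.13 bits/symbol.

3.13 bits/symbol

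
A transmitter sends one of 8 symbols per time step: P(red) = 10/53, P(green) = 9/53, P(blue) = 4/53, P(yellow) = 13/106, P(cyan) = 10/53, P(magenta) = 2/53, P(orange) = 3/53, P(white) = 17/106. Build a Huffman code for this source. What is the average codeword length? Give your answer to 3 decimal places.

2.887 bits/symbol

Repeatedly combine the two least-probable nodes; the expected code length is the sum of the merged weights.
merge 2/53 + 3/53 → 5/53
merge 4/53 + 5/53 → 9/53
merge 13/106 + 17/106 → 15/53
merge 9/53 + 9/53 → 18/53
merge 10/53 + 10/53 → 20/53
merge 15/53 + 18/53 → 33/53
merge 20/53 + 33/53 → 1
L = 5/53 + 9/53 + 15/53 + 18/53 + 20/53 + 33/53 + 1 = 153/53 ≈ 2.887 bits/symbol.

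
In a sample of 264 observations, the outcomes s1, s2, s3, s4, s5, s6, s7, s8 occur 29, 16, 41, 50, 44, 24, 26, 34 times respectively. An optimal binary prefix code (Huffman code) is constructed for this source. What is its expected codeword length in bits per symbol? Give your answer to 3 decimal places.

Probabilities are the counts divided by 264.
Repeatedly combine the two least-probable nodes; the expected code length is the sum of the merged weights.
merge 2/33 + 1/11 → 5/33
merge 13/132 + 29/264 → 5/24
merge 17/132 + 5/33 → 37/132
merge 41/264 + 1/6 → 85/264
merge 25/132 + 5/24 → 35/88
merge 37/132 + 85/264 → 53/88
merge 35/88 + 53/88 → 1
L = 5/33 + 5/24 + 37/132 + 85/264 + 35/88 + 53/88 + 1 = 391/132 ≈ 2.962 bits/symbol.

2.962 bits/symbol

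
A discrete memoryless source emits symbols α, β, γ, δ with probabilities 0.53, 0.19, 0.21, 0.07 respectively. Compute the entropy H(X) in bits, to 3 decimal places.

H = −Σ pᵢ log₂ pᵢ.
−0.53·log₂(0.53) = 0.4854
−0.19·log₂(0.19) = 0.4552
−0.21·log₂(0.21) = 0.4728
−0.07·log₂(0.07) = 0.2686
Sum ≈ 1.6821 → 1.682 bits.

1.682 bits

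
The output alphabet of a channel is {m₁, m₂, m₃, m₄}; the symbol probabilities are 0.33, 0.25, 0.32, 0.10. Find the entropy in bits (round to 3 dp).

H = −Σ pᵢ log₂ pᵢ.
−0.33·log₂(0.33) = 0.5278
−0.25·log₂(0.25) = 0.5000
−0.32·log₂(0.32) = 0.5260
−0.10·log₂(0.10) = 0.3322
Sum ≈ 1.8860 → 1.886 bits.

1.886 bits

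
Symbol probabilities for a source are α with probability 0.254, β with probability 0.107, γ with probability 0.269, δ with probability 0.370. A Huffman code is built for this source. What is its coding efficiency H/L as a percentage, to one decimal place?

94.8%

Entropy H = −Σ p log₂ p ≈ 1.8875 bits.
Huffman merges: 107/1000+127/500→361/1000; 269/1000+361/1000→63/100; 37/100+63/100→1. L = 1991/1000 ≈ 1.9910.
Efficiency = H/L = 1.8875/1.9910 = 94.8%.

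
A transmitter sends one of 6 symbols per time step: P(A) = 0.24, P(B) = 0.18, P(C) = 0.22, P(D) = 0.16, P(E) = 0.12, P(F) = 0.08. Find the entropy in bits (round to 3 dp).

H = −Σ pᵢ log₂ pᵢ.
−0.24·log₂(0.24) = 0.4941
−0.18·log₂(0.18) = 0.4453
−0.22·log₂(0.22) = 0.4806
−0.16·log₂(0.16) = 0.4230
−0.12·log₂(0.12) = 0.3671
−0.08·log₂(0.08) = 0.2915
Sum ≈ 2.5016 → 2.502 bits.

2.502 bits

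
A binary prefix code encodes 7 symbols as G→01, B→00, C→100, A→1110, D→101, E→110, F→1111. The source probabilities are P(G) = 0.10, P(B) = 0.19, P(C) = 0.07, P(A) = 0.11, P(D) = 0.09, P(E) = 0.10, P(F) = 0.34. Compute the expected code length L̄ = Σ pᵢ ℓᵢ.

3.16 bits/symbol

L̄ = Σ pᵢ·ℓᵢ = 0.10·2 + 0.19·2 + 0.07·3 + 0.11·4 + 0.09·3 + 0.10·3 + 0.34·4 = 3.16 bits/symbol.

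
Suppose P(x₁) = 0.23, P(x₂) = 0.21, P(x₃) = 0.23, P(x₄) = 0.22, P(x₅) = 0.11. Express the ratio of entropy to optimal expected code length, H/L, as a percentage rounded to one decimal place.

98.2%

Entropy H = −Σ p log₂ p ≈ 2.2790 bits.
Huffman merges: 11/100+21/100→8/25; 11/50+23/100→9/20; 23/100+8/25→11/20; 9/20+11/20→1. L = 58/25 ≈ 2.3200.
Efficiency = H/L = 2.2790/2.3200 = 98.2%.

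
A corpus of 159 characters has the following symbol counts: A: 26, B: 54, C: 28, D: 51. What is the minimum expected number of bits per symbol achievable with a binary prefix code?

Probabilities are the counts divided by 159.
Repeatedly combine the two least-probable nodes; the expected code length is the sum of the merged weights.
merge 26/159 + 28/159 → 18/53
merge 17/53 + 18/53 → 35/53
merge 18/53 + 35/53 → 1
L = 18/53 + 35/53 + 1 = 2 bits/symbol.

2 bits/symbol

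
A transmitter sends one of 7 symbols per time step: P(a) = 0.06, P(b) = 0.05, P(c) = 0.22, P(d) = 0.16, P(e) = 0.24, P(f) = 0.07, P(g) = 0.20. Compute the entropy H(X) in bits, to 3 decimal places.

2.590 bits

H = −Σ pᵢ log₂ pᵢ.
−0.06·log₂(0.06) = 0.2435
−0.05·log₂(0.05) = 0.2161
−0.22·log₂(0.22) = 0.4806
−0.16·log₂(0.16) = 0.4230
−0.24·log₂(0.24) = 0.4941
−0.07·log₂(0.07) = 0.2686
−0.20·log₂(0.20) = 0.4644
Sum ≈ 2.5903 → 2.590 bits.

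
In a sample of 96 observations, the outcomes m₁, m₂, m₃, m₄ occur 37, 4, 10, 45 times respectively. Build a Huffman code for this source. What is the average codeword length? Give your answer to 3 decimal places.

1.677 bits/symbol

Probabilities are the counts divided by 96.
Repeatedly combine the two least-probable nodes; the expected code length is the sum of the merged weights.
merge 1/24 + 5/48 → 7/48
merge 7/48 + 37/96 → 17/32
merge 15/32 + 17/32 → 1
L = 7/48 + 17/32 + 1 = 161/96 ≈ 1.677 bits/symbol.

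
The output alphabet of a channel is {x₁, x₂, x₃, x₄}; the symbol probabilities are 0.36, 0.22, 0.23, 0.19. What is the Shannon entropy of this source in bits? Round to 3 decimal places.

1.954 bits

H = −Σ pᵢ log₂ pᵢ.
−0.36·log₂(0.36) = 0.5306
−0.22·log₂(0.22) = 0.4806
−0.23·log₂(0.23) = 0.4877
−0.19·log₂(0.19) = 0.4552
Sum ≈ 1.9541 → 1.954 bits.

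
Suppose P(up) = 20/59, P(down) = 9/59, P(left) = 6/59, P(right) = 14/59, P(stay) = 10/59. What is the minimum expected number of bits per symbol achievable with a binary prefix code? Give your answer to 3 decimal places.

2.254 bits/symbol

Repeatedly combine the two least-probable nodes; the expected code length is the sum of the merged weights.
merge 6/59 + 9/59 → 15/59
merge 10/59 + 14/59 → 24/59
merge 15/59 + 20/59 → 35/59
merge 24/59 + 35/59 → 1
L = 15/59 + 24/59 + 35/59 + 1 = 133/59 ≈ 2.254 bits/symbol.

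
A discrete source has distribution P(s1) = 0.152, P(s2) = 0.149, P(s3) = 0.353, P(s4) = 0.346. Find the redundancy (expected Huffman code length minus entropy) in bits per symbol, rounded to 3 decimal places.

0.066 bits

Entropy H = −Σ p log₂ p ≈ 1.8824 bits.
Huffman merges: 149/1000+19/125→301/1000; 301/1000+173/500→647/1000; 353/1000+647/1000→1. L = 487/250 ≈ 1.9480.
L − H = 1.9480 − 1.8824 = 0.066 bits.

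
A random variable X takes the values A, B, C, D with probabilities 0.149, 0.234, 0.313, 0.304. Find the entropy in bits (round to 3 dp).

1.946 bits

H = −Σ pᵢ log₂ pᵢ.
−0.149·log₂(0.149) = 0.4092
−0.234·log₂(0.234) = 0.4903
−0.313·log₂(0.313) = 0.5245
−0.304·log₂(0.304) = 0.5222
Sum ≈ 1.9463 → 1.946 bits.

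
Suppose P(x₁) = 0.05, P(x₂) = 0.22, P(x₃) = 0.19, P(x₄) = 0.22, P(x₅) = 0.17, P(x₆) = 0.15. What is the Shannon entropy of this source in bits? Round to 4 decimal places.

2.4776 bits

H = −Σ pᵢ log₂ pᵢ.
−0.05·log₂(0.05) = 0.2161
−0.22·log₂(0.22) = 0.4806
−0.19·log₂(0.19) = 0.4552
−0.22·log₂(0.22) = 0.4806
−0.17·log₂(0.17) = 0.4346
−0.15·log₂(0.15) = 0.4105
Sum ≈ 2.4776 → 2.4776 bits.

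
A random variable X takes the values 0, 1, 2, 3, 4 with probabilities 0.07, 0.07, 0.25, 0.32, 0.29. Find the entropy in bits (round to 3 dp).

2.081 bits

H = −Σ pᵢ log₂ pᵢ.
−0.07·log₂(0.07) = 0.2686
−0.07·log₂(0.07) = 0.2686
−0.25·log₂(0.25) = 0.5000
−0.32·log₂(0.32) = 0.5260
−0.29·log₂(0.29) = 0.5179
Sum ≈ 2.0810 → 2.081 bits.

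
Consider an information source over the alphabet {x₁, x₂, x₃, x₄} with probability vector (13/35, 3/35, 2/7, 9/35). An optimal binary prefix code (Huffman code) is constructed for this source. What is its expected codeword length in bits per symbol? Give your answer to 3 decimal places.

1.971 bits/symbol

Repeatedly combine the two least-probable nodes; the expected code length is the sum of the merged weights.
merge 3/35 + 9/35 → 12/35
merge 2/7 + 12/35 → 22/35
merge 13/35 + 22/35 → 1
L = 12/35 + 22/35 + 1 = 69/35 ≈ 1.971 bits/symbol.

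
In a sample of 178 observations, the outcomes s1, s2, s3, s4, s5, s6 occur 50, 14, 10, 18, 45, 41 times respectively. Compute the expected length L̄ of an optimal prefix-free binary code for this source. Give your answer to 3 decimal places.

2.371 bits/symbol

Probabilities are the counts divided by 178.
Repeatedly combine the two least-probable nodes; the expected code length is the sum of the merged weights.
merge 5/89 + 7/89 → 12/89
merge 9/89 + 12/89 → 21/89
merge 41/178 + 21/89 → 83/178
merge 45/178 + 25/89 → 95/178
merge 83/178 + 95/178 → 1
L = 12/89 + 21/89 + 83/178 + 95/178 + 1 = 211/89 ≈ 2.371 bits/symbol.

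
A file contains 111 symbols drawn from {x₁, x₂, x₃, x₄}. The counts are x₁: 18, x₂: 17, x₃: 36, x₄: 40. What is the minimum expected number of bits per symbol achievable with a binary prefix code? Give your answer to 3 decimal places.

1.955 bits/symbol

Probabilities are the counts divided by 111.
Repeatedly combine the two least-probable nodes; the expected code length is the sum of the merged weights.
merge 17/111 + 6/37 → 35/111
merge 35/111 + 12/37 → 71/111
merge 40/111 + 71/111 → 1
L = 35/111 + 71/111 + 1 = 217/111 ≈ 1.955 bits/symbol.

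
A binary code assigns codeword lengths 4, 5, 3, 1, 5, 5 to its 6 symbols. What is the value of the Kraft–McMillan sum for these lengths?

0.78125

With common denominator 2^5 = 32: Σ 2^(−ℓᵢ) = 2/32 + 1/32 + 4/32 + 16/32 + 1/32 + 1/32 = 25/32 = 0.78125.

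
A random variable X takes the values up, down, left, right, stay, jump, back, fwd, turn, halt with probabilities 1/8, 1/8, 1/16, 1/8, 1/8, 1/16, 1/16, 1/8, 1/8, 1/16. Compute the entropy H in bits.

3.25 bits

Each probability is a power of 1/2, so log₂(1/p) is an integer.
H = Σ p·log₂(1/p) = 1/8·3 + 1/8·3 + 1/16·4 + 1/8·3 + 1/8·3 + 1/16·4 + 1/16·4 + 1/8·3 + 1/8·3 + 1/16·4 = 3.25 bits.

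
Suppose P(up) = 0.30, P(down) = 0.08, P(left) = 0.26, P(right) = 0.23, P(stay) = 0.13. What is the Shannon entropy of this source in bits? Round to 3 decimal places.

H = −Σ pᵢ log₂ pᵢ.
−0.30·log₂(0.30) = 0.5211
−0.08·log₂(0.08) = 0.2915
−0.26·log₂(0.26) = 0.5053
−0.23·log₂(0.23) = 0.4877
−0.13·log₂(0.13) = 0.3826
Sum ≈ 2.1882 → 2.188 bits.

2.188 bits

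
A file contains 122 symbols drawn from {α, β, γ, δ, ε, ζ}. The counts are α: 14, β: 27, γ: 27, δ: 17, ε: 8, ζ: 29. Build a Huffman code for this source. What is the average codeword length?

Probabilities are the counts divided by 122.
Repeatedly combine the two least-probable nodes; the expected code length is the sum of the merged weights.
merge 4/61 + 7/61 → 11/61
merge 17/122 + 11/61 → 39/122
merge 27/122 + 27/122 → 27/61
merge 29/122 + 39/122 → 34/61
merge 27/61 + 34/61 → 1
L = 11/61 + 39/122 + 27/61 + 34/61 + 1 = 5/2 = 2.5 bits/symbol.

2.5 bits/symbol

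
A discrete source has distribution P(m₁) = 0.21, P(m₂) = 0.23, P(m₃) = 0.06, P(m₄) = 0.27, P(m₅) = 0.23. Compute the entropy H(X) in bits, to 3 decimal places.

H = −Σ pᵢ log₂ pᵢ.
−0.21·log₂(0.21) = 0.4728
−0.23·log₂(0.23) = 0.4877
−0.06·log₂(0.06) = 0.2435
−0.27·log₂(0.27) = 0.5100
−0.23·log₂(0.23) = 0.4877
Sum ≈ 2.2017 → 2.202 bits.

2.202 bits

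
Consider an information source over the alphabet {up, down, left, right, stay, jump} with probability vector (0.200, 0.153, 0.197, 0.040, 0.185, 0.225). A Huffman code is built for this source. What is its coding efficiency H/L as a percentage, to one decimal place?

Entropy H = −Σ p log₂ p ≈ 2.4608 bits.
Huffman merges: 1/25+153/1000→193/1000; 37/200+193/1000→189/500; 197/1000+1/5→397/1000; 9/40+189/500→603/1000; 397/1000+603/1000→1. L = 2571/1000 ≈ 2.5710.
Efficiency = H/L = 2.4608/2.5710 = 95.7%.

95.7%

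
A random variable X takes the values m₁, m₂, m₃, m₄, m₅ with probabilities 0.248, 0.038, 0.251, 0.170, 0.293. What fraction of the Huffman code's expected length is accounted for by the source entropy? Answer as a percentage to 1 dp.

Entropy H = −Σ p log₂ p ≈ 2.1322 bits.
Huffman merges: 19/500+17/100→26/125; 26/125+31/125→57/125; 251/1000+293/1000→68/125; 57/125+68/125→1. L = 276/125 ≈ 2.2080.
Efficiency = H/L = 2.1322/2.2080 = 96.6%.

96.6%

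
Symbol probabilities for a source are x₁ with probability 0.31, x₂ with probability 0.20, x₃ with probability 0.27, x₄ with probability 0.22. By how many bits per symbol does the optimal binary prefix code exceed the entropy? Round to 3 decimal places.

Entropy H = −Σ p log₂ p ≈ 1.9788 bits.
Huffman merges: 1/5+11/50→21/50; 27/100+31/100→29/50; 21/50+29/50→1. L = 2 ≈ 2.0000.
L − H = 2.0000 − 1.9788 = 0.021 bits.

0.021 bits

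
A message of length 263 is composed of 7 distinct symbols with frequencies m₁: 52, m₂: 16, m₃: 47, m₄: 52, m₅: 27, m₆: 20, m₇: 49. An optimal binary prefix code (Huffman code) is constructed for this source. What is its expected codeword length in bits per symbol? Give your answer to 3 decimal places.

Probabilities are the counts divided by 263.
Repeatedly combine the two least-probable nodes; the expected code length is the sum of the merged weights.
merge 16/263 + 20/263 → 36/263
merge 27/263 + 36/263 → 63/263
merge 47/263 + 49/263 → 96/263
merge 52/263 + 52/263 → 104/263
merge 63/263 + 96/263 → 159/263
merge 104/263 + 159/263 → 1
L = 36/263 + 63/263 + 96/263 + 104/263 + 159/263 + 1 = 721/263 ≈ 2.741 bits/symbol.

2.741 bits/symbol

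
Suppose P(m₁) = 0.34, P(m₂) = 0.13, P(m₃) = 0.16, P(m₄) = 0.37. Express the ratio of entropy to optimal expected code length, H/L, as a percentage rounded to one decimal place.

97.2%

Entropy H = −Σ p log₂ p ≈ 1.8656 bits.
Huffman merges: 13/100+4/25→29/100; 29/100+17/50→63/100; 37/100+63/100→1. L = 48/25 ≈ 1.9200.
Efficiency = H/L = 1.8656/1.9200 = 97.2%.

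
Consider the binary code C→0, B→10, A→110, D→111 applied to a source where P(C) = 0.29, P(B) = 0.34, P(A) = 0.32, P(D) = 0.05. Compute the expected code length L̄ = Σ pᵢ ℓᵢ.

2.08 bits/symbol

L̄ = Σ pᵢ·ℓᵢ = 0.29·1 + 0.34·2 + 0.32·3 + 0.05·3 = 2.08 bits/symbol.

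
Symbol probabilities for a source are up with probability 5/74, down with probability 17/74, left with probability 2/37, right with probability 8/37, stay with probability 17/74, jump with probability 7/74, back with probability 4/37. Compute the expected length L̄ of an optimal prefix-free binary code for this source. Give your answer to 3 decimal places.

2.649 bits/symbol

Repeatedly combine the two least-probable nodes; the expected code length is the sum of the merged weights.
merge 2/37 + 5/74 → 9/74
merge 7/74 + 4/37 → 15/74
merge 9/74 + 15/74 → 12/37
merge 8/37 + 17/74 → 33/74
merge 17/74 + 12/37 → 41/74
merge 33/74 + 41/74 → 1
L = 9/74 + 15/74 + 12/37 + 33/74 + 41/74 + 1 = 98/37 ≈ 2.649 bits/symbol.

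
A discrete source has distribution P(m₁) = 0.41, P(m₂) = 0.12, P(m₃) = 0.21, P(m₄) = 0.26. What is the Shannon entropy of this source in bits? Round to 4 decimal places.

1.8726 bits

H = −Σ pᵢ log₂ pᵢ.
−0.41·log₂(0.41) = 0.5274
−0.12·log₂(0.12) = 0.3671
−0.21·log₂(0.21) = 0.4728
−0.26·log₂(0.26) = 0.5053
Sum ≈ 1.8726 → 1.8726 bits.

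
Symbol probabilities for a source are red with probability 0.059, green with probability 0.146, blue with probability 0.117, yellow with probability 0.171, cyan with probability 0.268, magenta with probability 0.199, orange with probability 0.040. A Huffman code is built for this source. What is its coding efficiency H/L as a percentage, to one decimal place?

Entropy H = −Σ p log₂ p ≈ 2.6024 bits.
Huffman merges: 1/25+59/1000→99/1000; 99/1000+117/1000→27/125; 73/500+171/1000→317/1000; 199/1000+27/125→83/200; 67/250+317/1000→117/200; 83/200+117/200→1. L = 329/125 ≈ 2.6320.
Efficiency = H/L = 2.6024/2.6320 = 98.9%.

98.9%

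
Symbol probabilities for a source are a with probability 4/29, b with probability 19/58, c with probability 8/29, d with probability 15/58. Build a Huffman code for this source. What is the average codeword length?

Repeatedly combine the two least-probable nodes; the expected code length is the sum of the merged weights.
merge 4/29 + 15/58 → 23/58
merge 8/29 + 19/58 → 35/58
merge 23/58 + 35/58 → 1
L = 23/58 + 35/58 + 1 = 2 bits/symbol.

2 bits/symbol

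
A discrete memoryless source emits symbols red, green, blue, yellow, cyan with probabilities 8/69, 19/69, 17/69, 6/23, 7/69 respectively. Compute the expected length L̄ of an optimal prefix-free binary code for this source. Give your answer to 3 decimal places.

2.217 bits/symbol

Repeatedly combine the two least-probable nodes; the expected code length is the sum of the merged weights.
merge 7/69 + 8/69 → 5/23
merge 5/23 + 17/69 → 32/69
merge 6/23 + 19/69 → 37/69
merge 32/69 + 37/69 → 1
L = 5/23 + 32/69 + 37/69 + 1 = 51/23 ≈ 2.217 bits/symbol.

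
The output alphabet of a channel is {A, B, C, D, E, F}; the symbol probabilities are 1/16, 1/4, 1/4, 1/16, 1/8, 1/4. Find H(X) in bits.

2.375 bits

Each probability is a power of 1/2, so log₂(1/p) is an integer.
H = Σ p·log₂(1/p) = 1/16·4 + 1/4·2 + 1/4·2 + 1/16·4 + 1/8·3 + 1/4·2 = 2.375 bits.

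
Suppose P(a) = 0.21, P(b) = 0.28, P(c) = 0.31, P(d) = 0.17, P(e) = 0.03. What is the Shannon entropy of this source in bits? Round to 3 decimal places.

H = −Σ pᵢ log₂ pᵢ.
−0.21·log₂(0.21) = 0.4728
−0.28·log₂(0.28) = 0.5142
−0.31·log₂(0.31) = 0.5238
−0.17·log₂(0.17) = 0.4346
−0.03·log₂(0.03) = 0.1518
Sum ≈ 2.0972 → 2.097 bits.

2.097 bits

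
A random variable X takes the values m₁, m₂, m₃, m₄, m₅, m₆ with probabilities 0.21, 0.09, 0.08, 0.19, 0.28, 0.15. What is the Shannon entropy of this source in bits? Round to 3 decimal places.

H = −Σ pᵢ log₂ pᵢ.
−0.21·log₂(0.21) = 0.4728
−0.09·log₂(0.09) = 0.3127
−0.08·log₂(0.08) = 0.2915
−0.19·log₂(0.19) = 0.4552
−0.28·log₂(0.28) = 0.5142
−0.15·log₂(0.15) = 0.4105
Sum ≈ 2.4570 → 2.457 bits.

2.457 bits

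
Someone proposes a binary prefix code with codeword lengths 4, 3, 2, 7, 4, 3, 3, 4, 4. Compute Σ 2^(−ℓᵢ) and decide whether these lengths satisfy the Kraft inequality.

0.8828125; yes

With common denominator 2^7 = 128: Σ 2^(−ℓᵢ) = 8/128 + 16/128 + 32/128 + 1/128 + 8/128 + 16/128 + 16/128 + 8/128 + 8/128 = 113/128 = 0.8828125.
Kraft's inequality requires Σ ≤ 1; here Σ = 0.8828125 ≤ 1, so such a prefix code exists.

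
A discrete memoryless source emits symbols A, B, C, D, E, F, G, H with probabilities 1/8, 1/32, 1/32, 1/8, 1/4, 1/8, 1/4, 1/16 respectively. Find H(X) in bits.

Each probability is a power of 1/2, so log₂(1/p) is an integer.
H = Σ p·log₂(1/p) = 1/8·3 + 1/32·5 + 1/32·5 + 1/8·3 + 1/4·2 + 1/8·3 + 1/4·2 + 1/16·4 = 2.6875 bits.

2.6875 bits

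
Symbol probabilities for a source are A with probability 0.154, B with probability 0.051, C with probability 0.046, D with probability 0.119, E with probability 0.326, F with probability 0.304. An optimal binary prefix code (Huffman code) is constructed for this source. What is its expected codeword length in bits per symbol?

Repeatedly combine the two least-probable nodes; the expected code length is the sum of the merged weights.
merge 23/500 + 51/1000 → 97/1000
merge 97/1000 + 119/1000 → 27/125
merge 77/500 + 27/125 → 37/100
merge 38/125 + 163/500 → 63/100
merge 37/100 + 63/100 → 1
L = 97/1000 + 27/125 + 37/100 + 63/100 + 1 = 2313/1000 = 2.313 bits/symbol.

2.313 bits/symbol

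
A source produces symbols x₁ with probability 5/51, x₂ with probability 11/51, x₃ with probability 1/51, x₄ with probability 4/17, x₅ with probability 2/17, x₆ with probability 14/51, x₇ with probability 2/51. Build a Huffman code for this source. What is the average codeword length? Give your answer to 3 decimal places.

Repeatedly combine the two least-probable nodes; the expected code length is the sum of the merged weights.
merge 1/51 + 2/51 → 1/17
merge 1/17 + 5/51 → 8/51
merge 2/17 + 8/51 → 14/51
merge 11/51 + 4/17 → 23/51
merge 14/51 + 14/51 → 28/51
merge 23/51 + 28/51 → 1
L = 1/17 + 8/51 + 14/51 + 23/51 + 28/51 + 1 = 127/51 ≈ 2.490 bits/symbol.

2.490 bits/symbol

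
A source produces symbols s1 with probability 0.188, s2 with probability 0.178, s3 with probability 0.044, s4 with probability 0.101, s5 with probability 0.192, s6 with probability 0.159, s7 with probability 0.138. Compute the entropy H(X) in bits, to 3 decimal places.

H = −Σ pᵢ log₂ pᵢ.
−0.188·log₂(0.188) = 0.4533
−0.178·log₂(0.178) = 0.4432
−0.044·log₂(0.044) = 0.1983
−0.101·log₂(0.101) = 0.3341
−0.192·log₂(0.192) = 0.4571
−0.159·log₂(0.159) = 0.4218
−0.138·log₂(0.138) = 0.3943
Sum ≈ 2.7021 → 2.702 bits.

2.702 bits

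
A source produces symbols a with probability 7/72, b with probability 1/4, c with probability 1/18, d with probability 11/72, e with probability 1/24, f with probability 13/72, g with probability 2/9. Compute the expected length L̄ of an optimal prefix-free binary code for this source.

Repeatedly combine the two least-probable nodes; the expected code length is the sum of the merged weights.
merge 1/24 + 1/18 → 7/72
merge 7/72 + 7/72 → 7/36
merge 11/72 + 13/72 → 1/3
merge 7/36 + 2/9 → 5/12
merge 1/4 + 1/3 → 7/12
merge 5/12 + 7/12 → 1
L = 7/72 + 7/36 + 1/3 + 5/12 + 7/12 + 1 = 21/8 = 2.625 bits/symbol.

2.625 bits/symbol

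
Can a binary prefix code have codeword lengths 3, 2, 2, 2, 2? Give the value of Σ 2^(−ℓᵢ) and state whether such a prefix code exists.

With common denominator 2^3 = 8: Σ 2^(−ℓᵢ) = 1/8 + 2/8 + 2/8 + 2/8 + 2/8 = 9/8 = 1.125.
Kraft's inequality requires Σ ≤ 1; here Σ = 1.125 > 1, so no such prefix code exists.

1.125; no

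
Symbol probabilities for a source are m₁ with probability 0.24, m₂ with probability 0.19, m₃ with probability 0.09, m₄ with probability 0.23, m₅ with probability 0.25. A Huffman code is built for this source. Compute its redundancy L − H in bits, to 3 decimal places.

0.030 bits

Entropy H = −Σ p log₂ p ≈ 2.2497 bits.
Huffman merges: 9/100+19/100→7/25; 23/100+6/25→47/100; 1/4+7/25→53/100; 47/100+53/100→1. L = 57/25 ≈ 2.2800.
L − H = 2.2800 − 2.2497 = 0.030 bits.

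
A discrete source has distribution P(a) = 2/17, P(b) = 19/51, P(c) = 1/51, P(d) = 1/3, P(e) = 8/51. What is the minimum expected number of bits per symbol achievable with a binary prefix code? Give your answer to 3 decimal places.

2.059 bits/symbol

Repeatedly combine the two least-probable nodes; the expected code length is the sum of the merged weights.
merge 1/51 + 2/17 → 7/51
merge 7/51 + 8/51 → 5/17
merge 5/17 + 1/3 → 32/51
merge 19/51 + 32/51 → 1
L = 7/51 + 5/17 + 32/51 + 1 = 35/17 ≈ 2.059 bits/symbol.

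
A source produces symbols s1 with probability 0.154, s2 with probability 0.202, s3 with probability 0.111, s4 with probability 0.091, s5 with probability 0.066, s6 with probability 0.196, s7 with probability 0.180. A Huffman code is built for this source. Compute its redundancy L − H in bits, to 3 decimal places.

0.046 bits

Entropy H = −Σ p log₂ p ≈ 2.7134 bits.
Huffman merges: 33/500+91/1000→157/1000; 111/1000+77/500→53/200; 157/1000+9/50→337/1000; 49/250+101/500→199/500; 53/200+337/1000→301/500; 199/500+301/500→1. L = 2759/1000 ≈ 2.7590.
L − H = 2.7590 − 2.7134 = 0.046 bits.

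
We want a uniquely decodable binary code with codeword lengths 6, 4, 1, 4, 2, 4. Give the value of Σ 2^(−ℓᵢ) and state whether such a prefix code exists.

With common denominator 2^6 = 64: Σ 2^(−ℓᵢ) = 1/64 + 4/64 + 32/64 + 4/64 + 16/64 + 4/64 = 61/64 = 0.953125.
Kraft's inequality requires Σ ≤ 1; here Σ = 0.953125 ≤ 1, so such a prefix code exists.

0.953125; yes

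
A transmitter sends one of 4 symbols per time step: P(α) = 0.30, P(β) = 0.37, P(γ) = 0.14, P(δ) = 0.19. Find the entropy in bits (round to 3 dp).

1.904 bits

H = −Σ pᵢ log₂ pᵢ.
−0.30·log₂(0.30) = 0.5211
−0.37·log₂(0.37) = 0.5307
−0.14·log₂(0.14) = 0.3971
−0.19·log₂(0.19) = 0.4552
Sum ≈ 1.9042 → 1.904 bits.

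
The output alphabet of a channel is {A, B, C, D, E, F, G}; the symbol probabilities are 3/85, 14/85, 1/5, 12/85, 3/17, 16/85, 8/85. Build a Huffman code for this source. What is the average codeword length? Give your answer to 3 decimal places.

Repeatedly combine the two least-probable nodes; the expected code length is the sum of the merged weights.
merge 3/85 + 8/85 → 11/85
merge 11/85 + 12/85 → 23/85
merge 14/85 + 3/17 → 29/85
merge 16/85 + 1/5 → 33/85
merge 23/85 + 29/85 → 52/85
merge 33/85 + 52/85 → 1
L = 11/85 + 23/85 + 29/85 + 33/85 + 52/85 + 1 = 233/85 ≈ 2.741 bits/symbol.

2.741 bits/symbol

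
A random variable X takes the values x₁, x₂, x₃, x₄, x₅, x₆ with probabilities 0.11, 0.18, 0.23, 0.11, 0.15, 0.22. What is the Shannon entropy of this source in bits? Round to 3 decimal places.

H = −Σ pᵢ log₂ pᵢ.
−0.11·log₂(0.11) = 0.3503
−0.18·log₂(0.18) = 0.4453
−0.23·log₂(0.23) = 0.4877
−0.11·log₂(0.11) = 0.3503
−0.15·log₂(0.15) = 0.4105
−0.22·log₂(0.22) = 0.4806
Sum ≈ 2.5247 → 2.525 bits.

2.525 bits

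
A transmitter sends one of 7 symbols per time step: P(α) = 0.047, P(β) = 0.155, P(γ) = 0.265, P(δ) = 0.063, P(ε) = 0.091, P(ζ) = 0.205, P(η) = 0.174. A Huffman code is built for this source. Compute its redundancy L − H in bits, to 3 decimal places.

0.034 bits

Entropy H = −Σ p log₂ p ≈ 2.6056 bits.
Huffman merges: 47/1000+63/1000→11/100; 91/1000+11/100→201/1000; 31/200+87/500→329/1000; 201/1000+41/200→203/500; 53/200+329/1000→297/500; 203/500+297/500→1. L = 66/25 ≈ 2.6400.
L − H = 2.6400 − 2.6056 = 0.034 bits.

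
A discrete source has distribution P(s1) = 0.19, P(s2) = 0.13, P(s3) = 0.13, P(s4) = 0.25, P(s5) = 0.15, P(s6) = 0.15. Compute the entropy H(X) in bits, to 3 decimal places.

H = −Σ pᵢ log₂ pᵢ.
−0.19·log₂(0.19) = 0.4552
−0.13·log₂(0.13) = 0.3826
−0.13·log₂(0.13) = 0.3826
−0.25·log₂(0.25) = 0.5000
−0.15·log₂(0.15) = 0.4105
−0.15·log₂(0.15) = 0.4105
Sum ≈ 2.5416 → 2.542 bits.

2.542 bits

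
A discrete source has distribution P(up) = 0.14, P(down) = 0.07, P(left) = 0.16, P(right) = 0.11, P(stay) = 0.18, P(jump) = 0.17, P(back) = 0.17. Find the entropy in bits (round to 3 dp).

H = −Σ pᵢ log₂ pᵢ.
−0.14·log₂(0.14) = 0.3971
−0.07·log₂(0.07) = 0.2686
−0.16·log₂(0.16) = 0.4230
−0.11·log₂(0.11) = 0.3503
−0.18·log₂(0.18) = 0.4453
−0.17·log₂(0.17) = 0.4346
−0.17·log₂(0.17) = 0.4346
Sum ≈ 2.7535 → 2.753 bits.

2.753 bits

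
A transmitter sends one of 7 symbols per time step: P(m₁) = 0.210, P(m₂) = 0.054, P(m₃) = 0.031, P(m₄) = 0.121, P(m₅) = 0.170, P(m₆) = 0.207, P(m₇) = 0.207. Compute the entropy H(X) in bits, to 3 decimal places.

H = −Σ pᵢ log₂ pᵢ.
−0.210·log₂(0.210) = 0.4728
−0.054·log₂(0.054) = 0.2274
−0.031·log₂(0.031) = 0.1554
−0.121·log₂(0.121) = 0.3687
−0.170·log₂(0.170) = 0.4346
−0.207·log₂(0.207) = 0.4704
−0.207·log₂(0.207) = 0.4704
Sum ≈ 2.5996 → 2.600 bits.

2.600 bits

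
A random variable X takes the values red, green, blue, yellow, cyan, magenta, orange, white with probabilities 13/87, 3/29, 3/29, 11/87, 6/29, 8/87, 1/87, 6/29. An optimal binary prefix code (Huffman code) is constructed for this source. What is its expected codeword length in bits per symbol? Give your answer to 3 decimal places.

2.897 bits/symbol

Repeatedly combine the two least-probable nodes; the expected code length is the sum of the merged weights.
merge 1/87 + 8/87 → 3/29
merge 3/29 + 3/29 → 6/29
merge 3/29 + 11/87 → 20/87
merge 13/87 + 6/29 → 31/87
merge 6/29 + 6/29 → 12/29
merge 20/87 + 31/87 → 17/29
merge 12/29 + 17/29 → 1
L = 3/29 + 6/29 + 20/87 + 31/87 + 12/29 + 17/29 + 1 = 84/29 ≈ 2.897 bits/symbol.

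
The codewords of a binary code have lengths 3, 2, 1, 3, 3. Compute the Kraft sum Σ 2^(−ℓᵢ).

1.125

With common denominator 2^3 = 8: Σ 2^(−ℓᵢ) = 1/8 + 2/8 + 4/8 + 1/8 + 1/8 = 9/8 = 1.125.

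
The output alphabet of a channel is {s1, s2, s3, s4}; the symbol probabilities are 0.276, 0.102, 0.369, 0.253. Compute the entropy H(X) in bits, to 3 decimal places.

H = −Σ pᵢ log₂ pᵢ.
−0.276·log₂(0.276) = 0.5126
−0.102·log₂(0.102) = 0.3359
−0.369·log₂(0.369) = 0.5307
−0.253·log₂(0.253) = 0.5016
Sum ≈ 1.8809 → 1.881 bits.

1.881 bits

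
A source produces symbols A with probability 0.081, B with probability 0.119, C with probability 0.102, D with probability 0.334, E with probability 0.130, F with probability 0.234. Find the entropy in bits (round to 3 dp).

2.396 bits

H = −Σ pᵢ log₂ pᵢ.
−0.081·log₂(0.081) = 0.2937
−0.119·log₂(0.119) = 0.3654
−0.102·log₂(0.102) = 0.3359
−0.334·log₂(0.334) = 0.5284
−0.130·log₂(0.130) = 0.3826
−0.234·log₂(0.234) = 0.4903
Sum ≈ 2.3965 → 2.396 bits.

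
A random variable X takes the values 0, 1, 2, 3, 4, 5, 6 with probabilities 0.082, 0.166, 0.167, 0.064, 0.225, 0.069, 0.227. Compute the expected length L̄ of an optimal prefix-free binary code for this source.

Repeatedly combine the two least-probable nodes; the expected code length is the sum of the merged weights.
merge 8/125 + 69/1000 → 133/1000
merge 41/500 + 133/1000 → 43/200
merge 83/500 + 167/1000 → 333/1000
merge 43/200 + 9/40 → 11/25
merge 227/1000 + 333/1000 → 14/25
merge 11/25 + 14/25 → 1
L = 133/1000 + 43/200 + 333/1000 + 11/25 + 14/25 + 1 = 2681/1000 = 2.681 bits/symbol.

2.681 bits/symbol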